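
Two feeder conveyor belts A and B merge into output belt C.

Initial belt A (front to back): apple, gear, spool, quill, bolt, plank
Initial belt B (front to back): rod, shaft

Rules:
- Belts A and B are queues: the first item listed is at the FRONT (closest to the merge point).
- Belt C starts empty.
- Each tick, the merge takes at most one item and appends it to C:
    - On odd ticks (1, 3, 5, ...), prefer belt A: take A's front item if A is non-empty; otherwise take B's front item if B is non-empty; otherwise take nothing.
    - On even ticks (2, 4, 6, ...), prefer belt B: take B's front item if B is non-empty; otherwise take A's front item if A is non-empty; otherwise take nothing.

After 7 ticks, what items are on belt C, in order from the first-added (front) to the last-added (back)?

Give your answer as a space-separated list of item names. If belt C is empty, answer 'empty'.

Answer: apple rod gear shaft spool quill bolt

Derivation:
Tick 1: prefer A, take apple from A; A=[gear,spool,quill,bolt,plank] B=[rod,shaft] C=[apple]
Tick 2: prefer B, take rod from B; A=[gear,spool,quill,bolt,plank] B=[shaft] C=[apple,rod]
Tick 3: prefer A, take gear from A; A=[spool,quill,bolt,plank] B=[shaft] C=[apple,rod,gear]
Tick 4: prefer B, take shaft from B; A=[spool,quill,bolt,plank] B=[-] C=[apple,rod,gear,shaft]
Tick 5: prefer A, take spool from A; A=[quill,bolt,plank] B=[-] C=[apple,rod,gear,shaft,spool]
Tick 6: prefer B, take quill from A; A=[bolt,plank] B=[-] C=[apple,rod,gear,shaft,spool,quill]
Tick 7: prefer A, take bolt from A; A=[plank] B=[-] C=[apple,rod,gear,shaft,spool,quill,bolt]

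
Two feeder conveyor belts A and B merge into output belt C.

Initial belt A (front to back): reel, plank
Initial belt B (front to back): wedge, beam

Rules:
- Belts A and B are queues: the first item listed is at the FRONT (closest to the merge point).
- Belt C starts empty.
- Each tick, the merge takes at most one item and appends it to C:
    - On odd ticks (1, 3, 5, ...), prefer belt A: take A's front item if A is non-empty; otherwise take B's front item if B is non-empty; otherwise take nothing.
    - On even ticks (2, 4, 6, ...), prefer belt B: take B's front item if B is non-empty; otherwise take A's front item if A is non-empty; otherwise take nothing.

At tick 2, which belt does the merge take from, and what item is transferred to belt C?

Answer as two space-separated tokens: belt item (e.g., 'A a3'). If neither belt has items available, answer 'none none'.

Answer: B wedge

Derivation:
Tick 1: prefer A, take reel from A; A=[plank] B=[wedge,beam] C=[reel]
Tick 2: prefer B, take wedge from B; A=[plank] B=[beam] C=[reel,wedge]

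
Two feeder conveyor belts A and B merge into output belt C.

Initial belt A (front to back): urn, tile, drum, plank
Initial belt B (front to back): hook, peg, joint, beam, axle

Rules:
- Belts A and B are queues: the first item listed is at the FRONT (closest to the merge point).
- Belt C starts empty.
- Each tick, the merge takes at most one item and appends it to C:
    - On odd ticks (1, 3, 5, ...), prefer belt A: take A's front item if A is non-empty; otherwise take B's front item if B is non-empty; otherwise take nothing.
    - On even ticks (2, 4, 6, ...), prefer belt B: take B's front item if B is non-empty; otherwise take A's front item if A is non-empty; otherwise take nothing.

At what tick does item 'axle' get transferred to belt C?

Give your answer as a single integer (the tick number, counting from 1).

Tick 1: prefer A, take urn from A; A=[tile,drum,plank] B=[hook,peg,joint,beam,axle] C=[urn]
Tick 2: prefer B, take hook from B; A=[tile,drum,plank] B=[peg,joint,beam,axle] C=[urn,hook]
Tick 3: prefer A, take tile from A; A=[drum,plank] B=[peg,joint,beam,axle] C=[urn,hook,tile]
Tick 4: prefer B, take peg from B; A=[drum,plank] B=[joint,beam,axle] C=[urn,hook,tile,peg]
Tick 5: prefer A, take drum from A; A=[plank] B=[joint,beam,axle] C=[urn,hook,tile,peg,drum]
Tick 6: prefer B, take joint from B; A=[plank] B=[beam,axle] C=[urn,hook,tile,peg,drum,joint]
Tick 7: prefer A, take plank from A; A=[-] B=[beam,axle] C=[urn,hook,tile,peg,drum,joint,plank]
Tick 8: prefer B, take beam from B; A=[-] B=[axle] C=[urn,hook,tile,peg,drum,joint,plank,beam]
Tick 9: prefer A, take axle from B; A=[-] B=[-] C=[urn,hook,tile,peg,drum,joint,plank,beam,axle]

Answer: 9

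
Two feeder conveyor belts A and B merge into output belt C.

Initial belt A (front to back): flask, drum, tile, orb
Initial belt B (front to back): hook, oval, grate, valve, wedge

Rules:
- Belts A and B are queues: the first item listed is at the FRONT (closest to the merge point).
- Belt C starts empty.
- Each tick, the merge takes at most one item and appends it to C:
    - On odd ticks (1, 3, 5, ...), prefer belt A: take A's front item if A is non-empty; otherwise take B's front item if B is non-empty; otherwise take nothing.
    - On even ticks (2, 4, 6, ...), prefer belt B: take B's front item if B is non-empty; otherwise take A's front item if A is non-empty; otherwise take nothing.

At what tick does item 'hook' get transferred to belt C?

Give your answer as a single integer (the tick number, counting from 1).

Answer: 2

Derivation:
Tick 1: prefer A, take flask from A; A=[drum,tile,orb] B=[hook,oval,grate,valve,wedge] C=[flask]
Tick 2: prefer B, take hook from B; A=[drum,tile,orb] B=[oval,grate,valve,wedge] C=[flask,hook]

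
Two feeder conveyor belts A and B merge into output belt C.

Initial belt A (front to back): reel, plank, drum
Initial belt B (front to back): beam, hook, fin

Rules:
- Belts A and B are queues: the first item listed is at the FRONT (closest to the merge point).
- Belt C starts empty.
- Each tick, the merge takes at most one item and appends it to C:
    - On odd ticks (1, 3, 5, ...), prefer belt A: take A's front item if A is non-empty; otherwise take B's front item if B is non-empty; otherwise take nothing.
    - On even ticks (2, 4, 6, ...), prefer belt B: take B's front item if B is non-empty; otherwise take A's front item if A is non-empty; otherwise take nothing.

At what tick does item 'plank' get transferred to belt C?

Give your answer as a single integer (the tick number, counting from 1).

Answer: 3

Derivation:
Tick 1: prefer A, take reel from A; A=[plank,drum] B=[beam,hook,fin] C=[reel]
Tick 2: prefer B, take beam from B; A=[plank,drum] B=[hook,fin] C=[reel,beam]
Tick 3: prefer A, take plank from A; A=[drum] B=[hook,fin] C=[reel,beam,plank]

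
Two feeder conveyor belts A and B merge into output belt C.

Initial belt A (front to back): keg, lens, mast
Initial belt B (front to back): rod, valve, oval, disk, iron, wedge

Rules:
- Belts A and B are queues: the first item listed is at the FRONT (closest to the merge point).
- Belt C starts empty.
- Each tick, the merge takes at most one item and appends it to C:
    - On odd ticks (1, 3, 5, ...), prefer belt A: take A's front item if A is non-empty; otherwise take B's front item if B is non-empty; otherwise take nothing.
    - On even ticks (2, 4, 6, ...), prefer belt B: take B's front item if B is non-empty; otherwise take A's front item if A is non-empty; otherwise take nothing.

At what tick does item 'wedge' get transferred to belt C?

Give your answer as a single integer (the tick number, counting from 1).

Answer: 9

Derivation:
Tick 1: prefer A, take keg from A; A=[lens,mast] B=[rod,valve,oval,disk,iron,wedge] C=[keg]
Tick 2: prefer B, take rod from B; A=[lens,mast] B=[valve,oval,disk,iron,wedge] C=[keg,rod]
Tick 3: prefer A, take lens from A; A=[mast] B=[valve,oval,disk,iron,wedge] C=[keg,rod,lens]
Tick 4: prefer B, take valve from B; A=[mast] B=[oval,disk,iron,wedge] C=[keg,rod,lens,valve]
Tick 5: prefer A, take mast from A; A=[-] B=[oval,disk,iron,wedge] C=[keg,rod,lens,valve,mast]
Tick 6: prefer B, take oval from B; A=[-] B=[disk,iron,wedge] C=[keg,rod,lens,valve,mast,oval]
Tick 7: prefer A, take disk from B; A=[-] B=[iron,wedge] C=[keg,rod,lens,valve,mast,oval,disk]
Tick 8: prefer B, take iron from B; A=[-] B=[wedge] C=[keg,rod,lens,valve,mast,oval,disk,iron]
Tick 9: prefer A, take wedge from B; A=[-] B=[-] C=[keg,rod,lens,valve,mast,oval,disk,iron,wedge]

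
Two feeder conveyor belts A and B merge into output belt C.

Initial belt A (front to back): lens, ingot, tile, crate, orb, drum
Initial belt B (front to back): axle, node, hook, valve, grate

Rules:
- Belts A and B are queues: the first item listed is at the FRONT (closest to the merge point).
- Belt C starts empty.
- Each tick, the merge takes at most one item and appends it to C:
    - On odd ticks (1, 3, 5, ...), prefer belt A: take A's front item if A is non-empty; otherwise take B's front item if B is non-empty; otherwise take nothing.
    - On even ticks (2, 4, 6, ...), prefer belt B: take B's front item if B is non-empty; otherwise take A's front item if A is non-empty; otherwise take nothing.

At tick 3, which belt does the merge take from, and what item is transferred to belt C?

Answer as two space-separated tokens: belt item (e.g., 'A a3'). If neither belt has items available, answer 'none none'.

Tick 1: prefer A, take lens from A; A=[ingot,tile,crate,orb,drum] B=[axle,node,hook,valve,grate] C=[lens]
Tick 2: prefer B, take axle from B; A=[ingot,tile,crate,orb,drum] B=[node,hook,valve,grate] C=[lens,axle]
Tick 3: prefer A, take ingot from A; A=[tile,crate,orb,drum] B=[node,hook,valve,grate] C=[lens,axle,ingot]

Answer: A ingot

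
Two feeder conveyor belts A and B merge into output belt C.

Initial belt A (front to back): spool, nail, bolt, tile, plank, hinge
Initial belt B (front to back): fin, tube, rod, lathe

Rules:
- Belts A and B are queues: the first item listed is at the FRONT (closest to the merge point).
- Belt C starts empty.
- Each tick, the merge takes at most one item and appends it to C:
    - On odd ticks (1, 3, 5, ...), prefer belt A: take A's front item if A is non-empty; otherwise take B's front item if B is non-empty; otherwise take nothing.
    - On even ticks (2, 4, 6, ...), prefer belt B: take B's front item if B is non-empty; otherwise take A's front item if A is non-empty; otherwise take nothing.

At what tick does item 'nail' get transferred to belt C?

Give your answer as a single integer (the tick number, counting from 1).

Answer: 3

Derivation:
Tick 1: prefer A, take spool from A; A=[nail,bolt,tile,plank,hinge] B=[fin,tube,rod,lathe] C=[spool]
Tick 2: prefer B, take fin from B; A=[nail,bolt,tile,plank,hinge] B=[tube,rod,lathe] C=[spool,fin]
Tick 3: prefer A, take nail from A; A=[bolt,tile,plank,hinge] B=[tube,rod,lathe] C=[spool,fin,nail]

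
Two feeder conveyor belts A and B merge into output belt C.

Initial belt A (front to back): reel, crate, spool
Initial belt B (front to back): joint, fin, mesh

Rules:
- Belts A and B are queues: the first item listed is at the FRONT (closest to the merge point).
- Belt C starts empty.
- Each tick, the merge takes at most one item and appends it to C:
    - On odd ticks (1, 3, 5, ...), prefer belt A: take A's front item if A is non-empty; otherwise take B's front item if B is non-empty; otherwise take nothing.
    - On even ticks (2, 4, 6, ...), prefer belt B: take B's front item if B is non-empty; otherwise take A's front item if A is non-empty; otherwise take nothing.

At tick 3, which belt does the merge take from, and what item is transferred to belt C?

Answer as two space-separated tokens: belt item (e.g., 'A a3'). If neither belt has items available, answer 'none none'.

Tick 1: prefer A, take reel from A; A=[crate,spool] B=[joint,fin,mesh] C=[reel]
Tick 2: prefer B, take joint from B; A=[crate,spool] B=[fin,mesh] C=[reel,joint]
Tick 3: prefer A, take crate from A; A=[spool] B=[fin,mesh] C=[reel,joint,crate]

Answer: A crate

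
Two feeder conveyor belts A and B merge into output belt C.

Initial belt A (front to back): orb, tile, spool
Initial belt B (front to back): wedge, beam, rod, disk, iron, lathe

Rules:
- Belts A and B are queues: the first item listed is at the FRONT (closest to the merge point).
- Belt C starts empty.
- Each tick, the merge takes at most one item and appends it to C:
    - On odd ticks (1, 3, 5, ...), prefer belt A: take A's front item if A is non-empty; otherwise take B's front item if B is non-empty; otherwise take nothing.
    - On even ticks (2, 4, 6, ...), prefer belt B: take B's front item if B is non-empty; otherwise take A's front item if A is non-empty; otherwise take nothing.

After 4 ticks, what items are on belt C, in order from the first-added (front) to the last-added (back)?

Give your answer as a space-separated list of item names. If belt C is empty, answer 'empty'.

Tick 1: prefer A, take orb from A; A=[tile,spool] B=[wedge,beam,rod,disk,iron,lathe] C=[orb]
Tick 2: prefer B, take wedge from B; A=[tile,spool] B=[beam,rod,disk,iron,lathe] C=[orb,wedge]
Tick 3: prefer A, take tile from A; A=[spool] B=[beam,rod,disk,iron,lathe] C=[orb,wedge,tile]
Tick 4: prefer B, take beam from B; A=[spool] B=[rod,disk,iron,lathe] C=[orb,wedge,tile,beam]

Answer: orb wedge tile beam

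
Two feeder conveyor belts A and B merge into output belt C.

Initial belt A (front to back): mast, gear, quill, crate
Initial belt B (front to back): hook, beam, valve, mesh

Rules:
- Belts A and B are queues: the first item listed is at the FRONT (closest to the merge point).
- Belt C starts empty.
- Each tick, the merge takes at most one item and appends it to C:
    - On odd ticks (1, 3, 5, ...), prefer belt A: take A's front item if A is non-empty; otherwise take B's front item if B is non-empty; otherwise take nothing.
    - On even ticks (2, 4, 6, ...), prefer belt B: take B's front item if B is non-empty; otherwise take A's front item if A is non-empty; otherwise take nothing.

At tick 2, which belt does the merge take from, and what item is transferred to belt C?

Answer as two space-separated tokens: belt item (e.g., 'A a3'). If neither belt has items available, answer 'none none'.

Answer: B hook

Derivation:
Tick 1: prefer A, take mast from A; A=[gear,quill,crate] B=[hook,beam,valve,mesh] C=[mast]
Tick 2: prefer B, take hook from B; A=[gear,quill,crate] B=[beam,valve,mesh] C=[mast,hook]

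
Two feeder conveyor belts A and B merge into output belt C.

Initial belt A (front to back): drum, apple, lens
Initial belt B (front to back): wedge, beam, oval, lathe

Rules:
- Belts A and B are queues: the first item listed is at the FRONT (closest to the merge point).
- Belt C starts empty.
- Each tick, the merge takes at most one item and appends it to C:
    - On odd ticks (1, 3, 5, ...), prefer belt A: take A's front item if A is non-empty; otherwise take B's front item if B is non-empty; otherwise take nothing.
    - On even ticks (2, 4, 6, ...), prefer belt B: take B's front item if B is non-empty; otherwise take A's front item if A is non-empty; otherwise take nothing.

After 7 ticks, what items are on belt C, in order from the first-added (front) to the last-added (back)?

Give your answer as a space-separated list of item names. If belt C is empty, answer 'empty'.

Tick 1: prefer A, take drum from A; A=[apple,lens] B=[wedge,beam,oval,lathe] C=[drum]
Tick 2: prefer B, take wedge from B; A=[apple,lens] B=[beam,oval,lathe] C=[drum,wedge]
Tick 3: prefer A, take apple from A; A=[lens] B=[beam,oval,lathe] C=[drum,wedge,apple]
Tick 4: prefer B, take beam from B; A=[lens] B=[oval,lathe] C=[drum,wedge,apple,beam]
Tick 5: prefer A, take lens from A; A=[-] B=[oval,lathe] C=[drum,wedge,apple,beam,lens]
Tick 6: prefer B, take oval from B; A=[-] B=[lathe] C=[drum,wedge,apple,beam,lens,oval]
Tick 7: prefer A, take lathe from B; A=[-] B=[-] C=[drum,wedge,apple,beam,lens,oval,lathe]

Answer: drum wedge apple beam lens oval lathe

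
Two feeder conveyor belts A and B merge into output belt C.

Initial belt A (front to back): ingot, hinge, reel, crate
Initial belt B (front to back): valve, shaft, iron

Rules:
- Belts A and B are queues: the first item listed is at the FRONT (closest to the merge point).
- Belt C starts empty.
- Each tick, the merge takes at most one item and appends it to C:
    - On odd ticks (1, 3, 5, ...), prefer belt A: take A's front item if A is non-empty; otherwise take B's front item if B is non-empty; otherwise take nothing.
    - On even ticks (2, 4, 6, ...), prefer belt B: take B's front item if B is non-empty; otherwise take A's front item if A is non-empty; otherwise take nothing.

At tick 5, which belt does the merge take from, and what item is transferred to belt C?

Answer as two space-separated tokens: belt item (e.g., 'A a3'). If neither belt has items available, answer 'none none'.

Answer: A reel

Derivation:
Tick 1: prefer A, take ingot from A; A=[hinge,reel,crate] B=[valve,shaft,iron] C=[ingot]
Tick 2: prefer B, take valve from B; A=[hinge,reel,crate] B=[shaft,iron] C=[ingot,valve]
Tick 3: prefer A, take hinge from A; A=[reel,crate] B=[shaft,iron] C=[ingot,valve,hinge]
Tick 4: prefer B, take shaft from B; A=[reel,crate] B=[iron] C=[ingot,valve,hinge,shaft]
Tick 5: prefer A, take reel from A; A=[crate] B=[iron] C=[ingot,valve,hinge,shaft,reel]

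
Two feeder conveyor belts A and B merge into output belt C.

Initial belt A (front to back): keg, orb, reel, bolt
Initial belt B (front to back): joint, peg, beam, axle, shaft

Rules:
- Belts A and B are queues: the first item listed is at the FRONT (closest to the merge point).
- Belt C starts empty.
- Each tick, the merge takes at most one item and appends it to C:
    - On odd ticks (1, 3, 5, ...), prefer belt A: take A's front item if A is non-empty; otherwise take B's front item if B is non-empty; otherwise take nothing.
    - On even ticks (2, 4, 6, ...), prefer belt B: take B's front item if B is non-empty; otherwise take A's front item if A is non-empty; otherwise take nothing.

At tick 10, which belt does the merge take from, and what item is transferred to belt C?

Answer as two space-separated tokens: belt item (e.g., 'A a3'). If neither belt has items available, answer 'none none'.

Tick 1: prefer A, take keg from A; A=[orb,reel,bolt] B=[joint,peg,beam,axle,shaft] C=[keg]
Tick 2: prefer B, take joint from B; A=[orb,reel,bolt] B=[peg,beam,axle,shaft] C=[keg,joint]
Tick 3: prefer A, take orb from A; A=[reel,bolt] B=[peg,beam,axle,shaft] C=[keg,joint,orb]
Tick 4: prefer B, take peg from B; A=[reel,bolt] B=[beam,axle,shaft] C=[keg,joint,orb,peg]
Tick 5: prefer A, take reel from A; A=[bolt] B=[beam,axle,shaft] C=[keg,joint,orb,peg,reel]
Tick 6: prefer B, take beam from B; A=[bolt] B=[axle,shaft] C=[keg,joint,orb,peg,reel,beam]
Tick 7: prefer A, take bolt from A; A=[-] B=[axle,shaft] C=[keg,joint,orb,peg,reel,beam,bolt]
Tick 8: prefer B, take axle from B; A=[-] B=[shaft] C=[keg,joint,orb,peg,reel,beam,bolt,axle]
Tick 9: prefer A, take shaft from B; A=[-] B=[-] C=[keg,joint,orb,peg,reel,beam,bolt,axle,shaft]
Tick 10: prefer B, both empty, nothing taken; A=[-] B=[-] C=[keg,joint,orb,peg,reel,beam,bolt,axle,shaft]

Answer: none none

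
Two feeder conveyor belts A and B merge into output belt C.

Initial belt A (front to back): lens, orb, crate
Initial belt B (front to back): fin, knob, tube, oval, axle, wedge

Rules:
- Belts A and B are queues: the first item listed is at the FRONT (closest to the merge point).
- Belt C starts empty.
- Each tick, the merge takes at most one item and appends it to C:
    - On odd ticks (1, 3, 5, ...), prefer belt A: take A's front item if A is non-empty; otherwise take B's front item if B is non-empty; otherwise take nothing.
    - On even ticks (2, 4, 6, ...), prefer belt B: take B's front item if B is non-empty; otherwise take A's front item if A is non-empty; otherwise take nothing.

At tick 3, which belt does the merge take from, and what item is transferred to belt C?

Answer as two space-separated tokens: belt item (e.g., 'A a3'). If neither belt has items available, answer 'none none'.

Tick 1: prefer A, take lens from A; A=[orb,crate] B=[fin,knob,tube,oval,axle,wedge] C=[lens]
Tick 2: prefer B, take fin from B; A=[orb,crate] B=[knob,tube,oval,axle,wedge] C=[lens,fin]
Tick 3: prefer A, take orb from A; A=[crate] B=[knob,tube,oval,axle,wedge] C=[lens,fin,orb]

Answer: A orb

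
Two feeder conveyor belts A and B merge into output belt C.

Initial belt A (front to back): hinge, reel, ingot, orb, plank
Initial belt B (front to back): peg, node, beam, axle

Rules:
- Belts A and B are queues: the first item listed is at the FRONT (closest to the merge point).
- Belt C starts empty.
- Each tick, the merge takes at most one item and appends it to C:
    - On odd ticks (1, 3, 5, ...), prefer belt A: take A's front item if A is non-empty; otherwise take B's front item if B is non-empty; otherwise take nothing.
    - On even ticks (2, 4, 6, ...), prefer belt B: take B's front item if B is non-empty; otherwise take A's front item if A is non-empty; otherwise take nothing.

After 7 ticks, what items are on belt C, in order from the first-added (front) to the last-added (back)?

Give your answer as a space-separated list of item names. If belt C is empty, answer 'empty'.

Tick 1: prefer A, take hinge from A; A=[reel,ingot,orb,plank] B=[peg,node,beam,axle] C=[hinge]
Tick 2: prefer B, take peg from B; A=[reel,ingot,orb,plank] B=[node,beam,axle] C=[hinge,peg]
Tick 3: prefer A, take reel from A; A=[ingot,orb,plank] B=[node,beam,axle] C=[hinge,peg,reel]
Tick 4: prefer B, take node from B; A=[ingot,orb,plank] B=[beam,axle] C=[hinge,peg,reel,node]
Tick 5: prefer A, take ingot from A; A=[orb,plank] B=[beam,axle] C=[hinge,peg,reel,node,ingot]
Tick 6: prefer B, take beam from B; A=[orb,plank] B=[axle] C=[hinge,peg,reel,node,ingot,beam]
Tick 7: prefer A, take orb from A; A=[plank] B=[axle] C=[hinge,peg,reel,node,ingot,beam,orb]

Answer: hinge peg reel node ingot beam orb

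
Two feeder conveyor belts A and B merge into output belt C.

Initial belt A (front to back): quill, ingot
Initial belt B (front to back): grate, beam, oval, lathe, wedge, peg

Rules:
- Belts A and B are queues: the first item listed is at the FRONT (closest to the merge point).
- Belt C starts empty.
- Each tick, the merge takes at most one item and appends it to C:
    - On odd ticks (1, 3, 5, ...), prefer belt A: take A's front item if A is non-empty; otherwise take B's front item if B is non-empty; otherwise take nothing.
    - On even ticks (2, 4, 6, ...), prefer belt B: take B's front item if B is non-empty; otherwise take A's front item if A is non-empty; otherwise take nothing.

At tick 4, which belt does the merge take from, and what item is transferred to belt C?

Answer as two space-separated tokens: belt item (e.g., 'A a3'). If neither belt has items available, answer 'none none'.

Answer: B beam

Derivation:
Tick 1: prefer A, take quill from A; A=[ingot] B=[grate,beam,oval,lathe,wedge,peg] C=[quill]
Tick 2: prefer B, take grate from B; A=[ingot] B=[beam,oval,lathe,wedge,peg] C=[quill,grate]
Tick 3: prefer A, take ingot from A; A=[-] B=[beam,oval,lathe,wedge,peg] C=[quill,grate,ingot]
Tick 4: prefer B, take beam from B; A=[-] B=[oval,lathe,wedge,peg] C=[quill,grate,ingot,beam]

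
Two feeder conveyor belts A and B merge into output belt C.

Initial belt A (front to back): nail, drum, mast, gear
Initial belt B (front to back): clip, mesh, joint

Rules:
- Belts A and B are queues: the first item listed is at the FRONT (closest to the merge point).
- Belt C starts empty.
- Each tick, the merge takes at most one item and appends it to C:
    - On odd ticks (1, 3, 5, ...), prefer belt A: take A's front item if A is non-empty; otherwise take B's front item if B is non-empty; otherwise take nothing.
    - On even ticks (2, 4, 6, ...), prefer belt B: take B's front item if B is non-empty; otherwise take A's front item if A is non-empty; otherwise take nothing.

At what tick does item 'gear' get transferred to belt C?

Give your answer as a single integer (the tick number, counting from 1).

Tick 1: prefer A, take nail from A; A=[drum,mast,gear] B=[clip,mesh,joint] C=[nail]
Tick 2: prefer B, take clip from B; A=[drum,mast,gear] B=[mesh,joint] C=[nail,clip]
Tick 3: prefer A, take drum from A; A=[mast,gear] B=[mesh,joint] C=[nail,clip,drum]
Tick 4: prefer B, take mesh from B; A=[mast,gear] B=[joint] C=[nail,clip,drum,mesh]
Tick 5: prefer A, take mast from A; A=[gear] B=[joint] C=[nail,clip,drum,mesh,mast]
Tick 6: prefer B, take joint from B; A=[gear] B=[-] C=[nail,clip,drum,mesh,mast,joint]
Tick 7: prefer A, take gear from A; A=[-] B=[-] C=[nail,clip,drum,mesh,mast,joint,gear]

Answer: 7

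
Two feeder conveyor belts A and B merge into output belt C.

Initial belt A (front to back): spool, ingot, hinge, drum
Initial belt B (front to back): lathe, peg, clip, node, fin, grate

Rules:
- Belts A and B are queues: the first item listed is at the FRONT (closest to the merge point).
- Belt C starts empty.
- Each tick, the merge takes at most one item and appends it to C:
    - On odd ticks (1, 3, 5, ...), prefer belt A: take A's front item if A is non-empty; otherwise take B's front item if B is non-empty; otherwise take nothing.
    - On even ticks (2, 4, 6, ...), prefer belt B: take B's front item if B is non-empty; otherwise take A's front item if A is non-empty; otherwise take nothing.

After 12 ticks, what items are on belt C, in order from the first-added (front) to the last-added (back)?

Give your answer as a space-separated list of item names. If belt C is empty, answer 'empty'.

Tick 1: prefer A, take spool from A; A=[ingot,hinge,drum] B=[lathe,peg,clip,node,fin,grate] C=[spool]
Tick 2: prefer B, take lathe from B; A=[ingot,hinge,drum] B=[peg,clip,node,fin,grate] C=[spool,lathe]
Tick 3: prefer A, take ingot from A; A=[hinge,drum] B=[peg,clip,node,fin,grate] C=[spool,lathe,ingot]
Tick 4: prefer B, take peg from B; A=[hinge,drum] B=[clip,node,fin,grate] C=[spool,lathe,ingot,peg]
Tick 5: prefer A, take hinge from A; A=[drum] B=[clip,node,fin,grate] C=[spool,lathe,ingot,peg,hinge]
Tick 6: prefer B, take clip from B; A=[drum] B=[node,fin,grate] C=[spool,lathe,ingot,peg,hinge,clip]
Tick 7: prefer A, take drum from A; A=[-] B=[node,fin,grate] C=[spool,lathe,ingot,peg,hinge,clip,drum]
Tick 8: prefer B, take node from B; A=[-] B=[fin,grate] C=[spool,lathe,ingot,peg,hinge,clip,drum,node]
Tick 9: prefer A, take fin from B; A=[-] B=[grate] C=[spool,lathe,ingot,peg,hinge,clip,drum,node,fin]
Tick 10: prefer B, take grate from B; A=[-] B=[-] C=[spool,lathe,ingot,peg,hinge,clip,drum,node,fin,grate]
Tick 11: prefer A, both empty, nothing taken; A=[-] B=[-] C=[spool,lathe,ingot,peg,hinge,clip,drum,node,fin,grate]
Tick 12: prefer B, both empty, nothing taken; A=[-] B=[-] C=[spool,lathe,ingot,peg,hinge,clip,drum,node,fin,grate]

Answer: spool lathe ingot peg hinge clip drum node fin grate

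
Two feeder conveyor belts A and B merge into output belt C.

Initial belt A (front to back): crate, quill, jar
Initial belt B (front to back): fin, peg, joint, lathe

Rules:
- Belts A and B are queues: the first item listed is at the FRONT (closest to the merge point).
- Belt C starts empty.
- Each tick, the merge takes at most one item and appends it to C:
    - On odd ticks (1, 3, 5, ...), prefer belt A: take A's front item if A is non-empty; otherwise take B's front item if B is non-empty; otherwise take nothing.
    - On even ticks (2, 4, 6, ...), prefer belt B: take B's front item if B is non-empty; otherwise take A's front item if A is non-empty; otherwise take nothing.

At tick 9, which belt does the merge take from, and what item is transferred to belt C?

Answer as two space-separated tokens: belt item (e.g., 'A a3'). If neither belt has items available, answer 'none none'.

Answer: none none

Derivation:
Tick 1: prefer A, take crate from A; A=[quill,jar] B=[fin,peg,joint,lathe] C=[crate]
Tick 2: prefer B, take fin from B; A=[quill,jar] B=[peg,joint,lathe] C=[crate,fin]
Tick 3: prefer A, take quill from A; A=[jar] B=[peg,joint,lathe] C=[crate,fin,quill]
Tick 4: prefer B, take peg from B; A=[jar] B=[joint,lathe] C=[crate,fin,quill,peg]
Tick 5: prefer A, take jar from A; A=[-] B=[joint,lathe] C=[crate,fin,quill,peg,jar]
Tick 6: prefer B, take joint from B; A=[-] B=[lathe] C=[crate,fin,quill,peg,jar,joint]
Tick 7: prefer A, take lathe from B; A=[-] B=[-] C=[crate,fin,quill,peg,jar,joint,lathe]
Tick 8: prefer B, both empty, nothing taken; A=[-] B=[-] C=[crate,fin,quill,peg,jar,joint,lathe]
Tick 9: prefer A, both empty, nothing taken; A=[-] B=[-] C=[crate,fin,quill,peg,jar,joint,lathe]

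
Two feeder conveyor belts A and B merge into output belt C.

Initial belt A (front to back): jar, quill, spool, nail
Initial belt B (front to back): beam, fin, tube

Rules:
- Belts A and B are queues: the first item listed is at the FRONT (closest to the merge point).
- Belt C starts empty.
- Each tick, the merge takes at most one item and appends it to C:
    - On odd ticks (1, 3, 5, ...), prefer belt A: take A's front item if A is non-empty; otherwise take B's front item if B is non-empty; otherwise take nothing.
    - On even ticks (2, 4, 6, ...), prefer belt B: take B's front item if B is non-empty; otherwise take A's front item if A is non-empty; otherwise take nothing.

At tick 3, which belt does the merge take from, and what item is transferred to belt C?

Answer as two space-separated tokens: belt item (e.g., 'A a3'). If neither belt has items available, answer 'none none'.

Tick 1: prefer A, take jar from A; A=[quill,spool,nail] B=[beam,fin,tube] C=[jar]
Tick 2: prefer B, take beam from B; A=[quill,spool,nail] B=[fin,tube] C=[jar,beam]
Tick 3: prefer A, take quill from A; A=[spool,nail] B=[fin,tube] C=[jar,beam,quill]

Answer: A quill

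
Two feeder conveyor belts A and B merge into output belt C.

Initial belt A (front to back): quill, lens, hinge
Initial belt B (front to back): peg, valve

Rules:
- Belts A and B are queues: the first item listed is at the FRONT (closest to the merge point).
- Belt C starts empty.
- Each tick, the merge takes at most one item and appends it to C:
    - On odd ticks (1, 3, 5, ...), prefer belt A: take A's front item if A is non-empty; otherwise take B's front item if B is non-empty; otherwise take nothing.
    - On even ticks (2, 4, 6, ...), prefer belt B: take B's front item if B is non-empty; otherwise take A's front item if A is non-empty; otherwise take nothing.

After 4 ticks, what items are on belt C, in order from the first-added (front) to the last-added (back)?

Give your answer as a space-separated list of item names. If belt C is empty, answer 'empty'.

Tick 1: prefer A, take quill from A; A=[lens,hinge] B=[peg,valve] C=[quill]
Tick 2: prefer B, take peg from B; A=[lens,hinge] B=[valve] C=[quill,peg]
Tick 3: prefer A, take lens from A; A=[hinge] B=[valve] C=[quill,peg,lens]
Tick 4: prefer B, take valve from B; A=[hinge] B=[-] C=[quill,peg,lens,valve]

Answer: quill peg lens valve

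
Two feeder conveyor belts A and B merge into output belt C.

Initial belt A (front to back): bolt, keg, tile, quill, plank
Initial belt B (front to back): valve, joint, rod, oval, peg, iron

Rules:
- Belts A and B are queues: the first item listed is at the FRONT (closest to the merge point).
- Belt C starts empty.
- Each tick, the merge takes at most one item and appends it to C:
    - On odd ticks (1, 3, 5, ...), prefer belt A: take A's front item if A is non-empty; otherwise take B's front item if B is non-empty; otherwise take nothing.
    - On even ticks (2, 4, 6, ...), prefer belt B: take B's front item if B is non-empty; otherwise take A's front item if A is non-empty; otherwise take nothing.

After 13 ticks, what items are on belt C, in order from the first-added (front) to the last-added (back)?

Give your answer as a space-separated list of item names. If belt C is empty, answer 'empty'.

Answer: bolt valve keg joint tile rod quill oval plank peg iron

Derivation:
Tick 1: prefer A, take bolt from A; A=[keg,tile,quill,plank] B=[valve,joint,rod,oval,peg,iron] C=[bolt]
Tick 2: prefer B, take valve from B; A=[keg,tile,quill,plank] B=[joint,rod,oval,peg,iron] C=[bolt,valve]
Tick 3: prefer A, take keg from A; A=[tile,quill,plank] B=[joint,rod,oval,peg,iron] C=[bolt,valve,keg]
Tick 4: prefer B, take joint from B; A=[tile,quill,plank] B=[rod,oval,peg,iron] C=[bolt,valve,keg,joint]
Tick 5: prefer A, take tile from A; A=[quill,plank] B=[rod,oval,peg,iron] C=[bolt,valve,keg,joint,tile]
Tick 6: prefer B, take rod from B; A=[quill,plank] B=[oval,peg,iron] C=[bolt,valve,keg,joint,tile,rod]
Tick 7: prefer A, take quill from A; A=[plank] B=[oval,peg,iron] C=[bolt,valve,keg,joint,tile,rod,quill]
Tick 8: prefer B, take oval from B; A=[plank] B=[peg,iron] C=[bolt,valve,keg,joint,tile,rod,quill,oval]
Tick 9: prefer A, take plank from A; A=[-] B=[peg,iron] C=[bolt,valve,keg,joint,tile,rod,quill,oval,plank]
Tick 10: prefer B, take peg from B; A=[-] B=[iron] C=[bolt,valve,keg,joint,tile,rod,quill,oval,plank,peg]
Tick 11: prefer A, take iron from B; A=[-] B=[-] C=[bolt,valve,keg,joint,tile,rod,quill,oval,plank,peg,iron]
Tick 12: prefer B, both empty, nothing taken; A=[-] B=[-] C=[bolt,valve,keg,joint,tile,rod,quill,oval,plank,peg,iron]
Tick 13: prefer A, both empty, nothing taken; A=[-] B=[-] C=[bolt,valve,keg,joint,tile,rod,quill,oval,plank,peg,iron]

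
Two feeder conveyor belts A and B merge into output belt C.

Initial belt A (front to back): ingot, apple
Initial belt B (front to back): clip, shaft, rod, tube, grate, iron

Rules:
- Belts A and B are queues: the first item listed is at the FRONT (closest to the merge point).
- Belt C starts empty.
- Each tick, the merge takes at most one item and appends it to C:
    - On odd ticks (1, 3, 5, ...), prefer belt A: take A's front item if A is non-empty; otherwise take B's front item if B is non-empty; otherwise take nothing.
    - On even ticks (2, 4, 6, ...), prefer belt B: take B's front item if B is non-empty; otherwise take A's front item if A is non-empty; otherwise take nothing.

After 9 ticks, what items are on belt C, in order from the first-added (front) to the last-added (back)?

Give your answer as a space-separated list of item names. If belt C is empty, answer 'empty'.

Tick 1: prefer A, take ingot from A; A=[apple] B=[clip,shaft,rod,tube,grate,iron] C=[ingot]
Tick 2: prefer B, take clip from B; A=[apple] B=[shaft,rod,tube,grate,iron] C=[ingot,clip]
Tick 3: prefer A, take apple from A; A=[-] B=[shaft,rod,tube,grate,iron] C=[ingot,clip,apple]
Tick 4: prefer B, take shaft from B; A=[-] B=[rod,tube,grate,iron] C=[ingot,clip,apple,shaft]
Tick 5: prefer A, take rod from B; A=[-] B=[tube,grate,iron] C=[ingot,clip,apple,shaft,rod]
Tick 6: prefer B, take tube from B; A=[-] B=[grate,iron] C=[ingot,clip,apple,shaft,rod,tube]
Tick 7: prefer A, take grate from B; A=[-] B=[iron] C=[ingot,clip,apple,shaft,rod,tube,grate]
Tick 8: prefer B, take iron from B; A=[-] B=[-] C=[ingot,clip,apple,shaft,rod,tube,grate,iron]
Tick 9: prefer A, both empty, nothing taken; A=[-] B=[-] C=[ingot,clip,apple,shaft,rod,tube,grate,iron]

Answer: ingot clip apple shaft rod tube grate iron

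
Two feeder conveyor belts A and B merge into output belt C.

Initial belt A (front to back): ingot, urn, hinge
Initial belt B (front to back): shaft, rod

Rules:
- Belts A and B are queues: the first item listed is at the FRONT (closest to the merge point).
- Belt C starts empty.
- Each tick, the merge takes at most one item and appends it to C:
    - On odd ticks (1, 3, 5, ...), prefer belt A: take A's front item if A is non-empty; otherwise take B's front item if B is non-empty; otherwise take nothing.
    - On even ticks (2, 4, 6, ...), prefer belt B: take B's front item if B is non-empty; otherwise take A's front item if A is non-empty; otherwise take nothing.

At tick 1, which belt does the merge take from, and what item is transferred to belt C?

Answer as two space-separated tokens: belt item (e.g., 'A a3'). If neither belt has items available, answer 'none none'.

Tick 1: prefer A, take ingot from A; A=[urn,hinge] B=[shaft,rod] C=[ingot]

Answer: A ingot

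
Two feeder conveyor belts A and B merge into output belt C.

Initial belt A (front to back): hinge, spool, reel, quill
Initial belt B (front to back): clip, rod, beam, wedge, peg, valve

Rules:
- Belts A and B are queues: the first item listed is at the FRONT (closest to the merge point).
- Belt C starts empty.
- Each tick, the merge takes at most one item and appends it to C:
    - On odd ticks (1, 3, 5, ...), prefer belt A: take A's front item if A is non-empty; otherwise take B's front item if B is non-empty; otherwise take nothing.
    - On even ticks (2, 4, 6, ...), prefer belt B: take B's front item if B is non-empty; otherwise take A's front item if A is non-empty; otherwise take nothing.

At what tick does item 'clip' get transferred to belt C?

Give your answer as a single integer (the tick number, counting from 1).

Tick 1: prefer A, take hinge from A; A=[spool,reel,quill] B=[clip,rod,beam,wedge,peg,valve] C=[hinge]
Tick 2: prefer B, take clip from B; A=[spool,reel,quill] B=[rod,beam,wedge,peg,valve] C=[hinge,clip]

Answer: 2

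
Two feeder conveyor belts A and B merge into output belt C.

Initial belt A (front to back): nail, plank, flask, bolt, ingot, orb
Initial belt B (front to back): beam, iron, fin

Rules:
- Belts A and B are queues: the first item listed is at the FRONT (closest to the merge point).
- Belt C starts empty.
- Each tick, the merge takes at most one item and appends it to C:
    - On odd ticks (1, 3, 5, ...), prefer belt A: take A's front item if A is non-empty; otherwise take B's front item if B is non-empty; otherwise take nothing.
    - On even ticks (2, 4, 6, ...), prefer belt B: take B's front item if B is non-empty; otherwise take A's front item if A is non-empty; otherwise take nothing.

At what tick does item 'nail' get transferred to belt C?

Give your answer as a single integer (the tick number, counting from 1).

Tick 1: prefer A, take nail from A; A=[plank,flask,bolt,ingot,orb] B=[beam,iron,fin] C=[nail]

Answer: 1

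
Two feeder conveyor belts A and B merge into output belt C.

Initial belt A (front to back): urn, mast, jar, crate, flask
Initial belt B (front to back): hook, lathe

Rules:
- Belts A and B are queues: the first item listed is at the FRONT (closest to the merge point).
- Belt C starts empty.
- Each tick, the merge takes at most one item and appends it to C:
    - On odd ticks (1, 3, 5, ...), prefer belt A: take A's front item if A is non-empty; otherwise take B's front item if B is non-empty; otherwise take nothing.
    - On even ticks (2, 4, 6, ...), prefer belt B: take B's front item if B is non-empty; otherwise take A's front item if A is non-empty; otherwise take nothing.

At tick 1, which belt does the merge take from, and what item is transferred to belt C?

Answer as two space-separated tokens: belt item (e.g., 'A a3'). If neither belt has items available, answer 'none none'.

Tick 1: prefer A, take urn from A; A=[mast,jar,crate,flask] B=[hook,lathe] C=[urn]

Answer: A urn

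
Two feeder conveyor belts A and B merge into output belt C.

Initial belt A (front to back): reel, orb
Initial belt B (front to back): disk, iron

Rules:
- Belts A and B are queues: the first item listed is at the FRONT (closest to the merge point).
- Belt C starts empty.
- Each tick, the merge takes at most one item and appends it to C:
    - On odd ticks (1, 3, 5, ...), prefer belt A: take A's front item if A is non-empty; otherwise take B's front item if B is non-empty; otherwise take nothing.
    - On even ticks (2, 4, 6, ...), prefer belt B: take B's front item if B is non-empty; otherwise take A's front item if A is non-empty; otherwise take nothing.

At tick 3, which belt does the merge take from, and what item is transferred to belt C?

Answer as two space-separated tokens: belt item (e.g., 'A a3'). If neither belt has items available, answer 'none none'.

Tick 1: prefer A, take reel from A; A=[orb] B=[disk,iron] C=[reel]
Tick 2: prefer B, take disk from B; A=[orb] B=[iron] C=[reel,disk]
Tick 3: prefer A, take orb from A; A=[-] B=[iron] C=[reel,disk,orb]

Answer: A orb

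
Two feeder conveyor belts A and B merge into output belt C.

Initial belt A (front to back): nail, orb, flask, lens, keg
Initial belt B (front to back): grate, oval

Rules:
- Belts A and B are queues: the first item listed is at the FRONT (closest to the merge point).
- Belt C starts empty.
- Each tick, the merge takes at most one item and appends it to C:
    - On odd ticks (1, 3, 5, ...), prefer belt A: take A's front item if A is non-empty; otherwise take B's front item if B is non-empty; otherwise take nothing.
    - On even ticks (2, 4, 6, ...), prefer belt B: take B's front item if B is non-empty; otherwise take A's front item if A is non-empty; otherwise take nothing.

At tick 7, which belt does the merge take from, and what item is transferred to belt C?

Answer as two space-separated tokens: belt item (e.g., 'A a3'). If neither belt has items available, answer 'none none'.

Tick 1: prefer A, take nail from A; A=[orb,flask,lens,keg] B=[grate,oval] C=[nail]
Tick 2: prefer B, take grate from B; A=[orb,flask,lens,keg] B=[oval] C=[nail,grate]
Tick 3: prefer A, take orb from A; A=[flask,lens,keg] B=[oval] C=[nail,grate,orb]
Tick 4: prefer B, take oval from B; A=[flask,lens,keg] B=[-] C=[nail,grate,orb,oval]
Tick 5: prefer A, take flask from A; A=[lens,keg] B=[-] C=[nail,grate,orb,oval,flask]
Tick 6: prefer B, take lens from A; A=[keg] B=[-] C=[nail,grate,orb,oval,flask,lens]
Tick 7: prefer A, take keg from A; A=[-] B=[-] C=[nail,grate,orb,oval,flask,lens,keg]

Answer: A keg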